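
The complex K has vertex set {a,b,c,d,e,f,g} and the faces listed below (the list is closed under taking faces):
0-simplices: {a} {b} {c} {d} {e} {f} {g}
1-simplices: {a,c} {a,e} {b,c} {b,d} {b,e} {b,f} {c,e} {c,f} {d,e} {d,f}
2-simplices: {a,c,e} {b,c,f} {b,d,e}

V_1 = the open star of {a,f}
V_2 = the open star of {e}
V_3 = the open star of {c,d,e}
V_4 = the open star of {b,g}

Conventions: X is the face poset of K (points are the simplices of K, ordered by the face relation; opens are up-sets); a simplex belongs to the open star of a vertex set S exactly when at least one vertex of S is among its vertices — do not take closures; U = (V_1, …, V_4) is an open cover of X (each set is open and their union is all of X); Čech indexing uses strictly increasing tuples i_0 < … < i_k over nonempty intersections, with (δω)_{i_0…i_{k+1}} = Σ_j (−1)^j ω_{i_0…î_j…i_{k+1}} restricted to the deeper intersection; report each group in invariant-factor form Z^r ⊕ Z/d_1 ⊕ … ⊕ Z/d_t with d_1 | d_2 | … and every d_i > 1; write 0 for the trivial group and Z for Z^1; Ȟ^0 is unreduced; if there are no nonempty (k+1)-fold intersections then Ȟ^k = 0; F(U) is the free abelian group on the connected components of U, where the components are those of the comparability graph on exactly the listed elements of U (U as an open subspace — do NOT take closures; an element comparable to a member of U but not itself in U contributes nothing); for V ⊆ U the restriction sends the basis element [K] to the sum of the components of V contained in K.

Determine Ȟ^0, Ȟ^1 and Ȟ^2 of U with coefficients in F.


nerve of the cover:
  V1={{a},{f},{a,c},{a,e},{b,f},{c,f},{d,f},{a,c,e},{b,c,f}} V2={{e},{a,e},{b,e},{c,e},{d,e},{a,c,e},{b,d,e}} V3={{c},{d},{e},{a,c},{a,e},{b,c},{b,d},{b,e},{c,e},{c,f},{d,e},{d,f},{a,c,e},{b,c,f},{b,d,e}} V4={{b},{g},{b,c},{b,d},{b,e},{b,f},{b,c,f},{b,d,e}}
  V12={{a,e},{a,c,e}} V13={{a,c},{a,e},{c,f},{d,f},{a,c,e},{b,c,f}} V14={{b,f},{b,c,f}} V23={{e},{a,e},{b,e},{c,e},{d,e},{a,c,e},{b,d,e}} V24={{b,e},{b,d,e}} V34={{b,c},{b,d},{b,e},{b,c,f},{b,d,e}}
  V123={{a,e},{a,c,e}} V134={{b,c,f}} V234={{b,e},{b,d,e}}
components per intersection:
  V1: {{a},{a,c},{a,e},{a,c,e}} {{f},{b,f},{c,f},{d,f},{b,c,f}}
  V2: {{e},{a,e},{b,e},{c,e},{d,e},{a,c,e},{b,d,e}}
  V3: {{c},{d},{e},{a,c},{a,e},{b,c},{b,d},{b,e},{c,e},{c,f},{d,e},{d,f},{a,c,e},{b,c,f},{b,d,e}}
  V4: {{b},{b,c},{b,d},{b,e},{b,f},{b,c,f},{b,d,e}} {{g}}
  V12: {{a,e},{a,c,e}}
  V13: {{a,c},{a,e},{a,c,e}} {{c,f},{b,c,f}} {{d,f}}
  V14: {{b,f},{b,c,f}}
  V23: {{e},{a,e},{b,e},{c,e},{d,e},{a,c,e},{b,d,e}}
  V24: {{b,e},{b,d,e}}
  V34: {{b,c},{b,c,f}} {{b,d},{b,e},{b,d,e}}
  V123: {{a,e},{a,c,e}}
  V134: {{b,c,f}}
  V234: {{b,e},{b,d,e}}
C dims 6,9,3; δ0: rk 4, SNF 1^4; δ1: rk 3, SNF 1^3
Ȟ^0 = (6 − 4) − 0 = 2, so Ȟ^0 ≅ Z^2
Ȟ^1 = (9 − 3) − 4 = 2, so Ȟ^1 ≅ Z^2
Ȟ^2 = (3 − 0) − 3 = 0, so Ȟ^2 ≅ 0

Ȟ^0 = Z^2, Ȟ^1 = Z^2 and Ȟ^2 = 0


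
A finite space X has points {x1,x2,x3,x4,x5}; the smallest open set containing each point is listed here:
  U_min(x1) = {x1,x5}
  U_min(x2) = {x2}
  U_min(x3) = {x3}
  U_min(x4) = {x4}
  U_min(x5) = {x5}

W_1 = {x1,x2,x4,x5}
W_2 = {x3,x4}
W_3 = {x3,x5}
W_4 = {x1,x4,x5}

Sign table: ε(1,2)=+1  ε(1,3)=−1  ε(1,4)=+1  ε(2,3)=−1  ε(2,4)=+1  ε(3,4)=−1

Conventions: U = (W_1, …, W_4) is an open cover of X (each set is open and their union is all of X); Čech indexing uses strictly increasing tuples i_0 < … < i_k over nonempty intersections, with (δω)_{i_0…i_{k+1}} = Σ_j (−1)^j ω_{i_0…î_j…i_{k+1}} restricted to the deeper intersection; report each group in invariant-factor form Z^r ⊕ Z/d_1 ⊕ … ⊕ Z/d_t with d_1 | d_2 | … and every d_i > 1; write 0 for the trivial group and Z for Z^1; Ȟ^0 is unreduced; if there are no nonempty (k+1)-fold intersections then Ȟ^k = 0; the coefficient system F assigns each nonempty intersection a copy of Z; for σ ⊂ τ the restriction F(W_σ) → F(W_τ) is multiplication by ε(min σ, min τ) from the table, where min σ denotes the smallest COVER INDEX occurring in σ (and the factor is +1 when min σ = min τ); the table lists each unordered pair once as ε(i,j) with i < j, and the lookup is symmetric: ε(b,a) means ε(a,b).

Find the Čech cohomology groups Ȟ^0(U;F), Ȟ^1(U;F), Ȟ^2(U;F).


nerve of the cover:
  W12={x4} W13={x5} W14={x1,x4,x5} W23={x3} W24={x4} W34={x5}
  W124={x4} W134={x5}
C dims 4,6,2; δ0: rk 3, SNF 1^3; δ1: rk 2, SNF 1^2
Ȟ^0 = (4 − 3) − 0 = 1, so Ȟ^0 ≅ Z
Ȟ^1 = (6 − 2) − 3 = 1, so Ȟ^1 ≅ Z
Ȟ^2 = (2 − 0) − 2 = 0, so Ȟ^2 ≅ 0

Ȟ^0 = Z; Ȟ^1 = Z; Ȟ^2 = 0


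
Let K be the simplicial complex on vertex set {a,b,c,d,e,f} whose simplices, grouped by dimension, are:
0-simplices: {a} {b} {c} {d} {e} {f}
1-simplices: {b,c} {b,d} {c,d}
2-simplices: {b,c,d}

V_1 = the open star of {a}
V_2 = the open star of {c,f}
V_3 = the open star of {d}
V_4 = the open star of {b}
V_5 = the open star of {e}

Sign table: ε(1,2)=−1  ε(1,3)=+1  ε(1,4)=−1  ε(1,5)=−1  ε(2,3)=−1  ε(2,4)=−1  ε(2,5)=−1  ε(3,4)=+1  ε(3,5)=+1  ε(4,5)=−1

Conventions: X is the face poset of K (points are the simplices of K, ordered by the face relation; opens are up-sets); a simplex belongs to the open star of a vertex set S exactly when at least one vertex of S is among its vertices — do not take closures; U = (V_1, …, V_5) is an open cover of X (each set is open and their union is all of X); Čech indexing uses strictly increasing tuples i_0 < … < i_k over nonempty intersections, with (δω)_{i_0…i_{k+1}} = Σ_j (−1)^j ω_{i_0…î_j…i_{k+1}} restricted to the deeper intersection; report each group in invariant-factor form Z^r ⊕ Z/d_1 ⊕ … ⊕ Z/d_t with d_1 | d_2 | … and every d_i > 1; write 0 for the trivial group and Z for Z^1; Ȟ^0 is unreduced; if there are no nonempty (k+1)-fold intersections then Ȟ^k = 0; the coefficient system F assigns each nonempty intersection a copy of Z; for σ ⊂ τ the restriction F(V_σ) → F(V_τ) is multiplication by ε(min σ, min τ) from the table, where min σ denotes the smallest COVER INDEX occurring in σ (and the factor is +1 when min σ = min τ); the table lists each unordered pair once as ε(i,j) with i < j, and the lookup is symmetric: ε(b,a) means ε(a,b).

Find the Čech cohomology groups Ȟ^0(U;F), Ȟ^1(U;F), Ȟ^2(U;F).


nerve simplices:
  V1={{a}} V2={{c},{f},{b,c},{c,d},{b,c,d}} V3={{d},{b,d},{c,d},{b,c,d}} V4={{b},{b,c},{b,d},{b,c,d}} V5={{e}}
  V23={{c,d},{b,c,d}} V24={{b,c},{b,c,d}} V34={{b,d},{b,c,d}}
  V234={{b,c,d}}
C dims 5,3,1; δ0: rk 2, SNF 1^2; δ1: rk 1, SNF 1^1
degree 0: 5−2−0 = 3 → Ȟ^0 ≅ Z^3
degree 1: 3−1−2 = 0 → Ȟ^1 ≅ 0
degree 2: 1−0−1 = 0 → Ȟ^2 ≅ 0

Ȟ^0(U;F) ≅ Z^3; Ȟ^1(U;F) ≅ 0; Ȟ^2(U;F) ≅ 0


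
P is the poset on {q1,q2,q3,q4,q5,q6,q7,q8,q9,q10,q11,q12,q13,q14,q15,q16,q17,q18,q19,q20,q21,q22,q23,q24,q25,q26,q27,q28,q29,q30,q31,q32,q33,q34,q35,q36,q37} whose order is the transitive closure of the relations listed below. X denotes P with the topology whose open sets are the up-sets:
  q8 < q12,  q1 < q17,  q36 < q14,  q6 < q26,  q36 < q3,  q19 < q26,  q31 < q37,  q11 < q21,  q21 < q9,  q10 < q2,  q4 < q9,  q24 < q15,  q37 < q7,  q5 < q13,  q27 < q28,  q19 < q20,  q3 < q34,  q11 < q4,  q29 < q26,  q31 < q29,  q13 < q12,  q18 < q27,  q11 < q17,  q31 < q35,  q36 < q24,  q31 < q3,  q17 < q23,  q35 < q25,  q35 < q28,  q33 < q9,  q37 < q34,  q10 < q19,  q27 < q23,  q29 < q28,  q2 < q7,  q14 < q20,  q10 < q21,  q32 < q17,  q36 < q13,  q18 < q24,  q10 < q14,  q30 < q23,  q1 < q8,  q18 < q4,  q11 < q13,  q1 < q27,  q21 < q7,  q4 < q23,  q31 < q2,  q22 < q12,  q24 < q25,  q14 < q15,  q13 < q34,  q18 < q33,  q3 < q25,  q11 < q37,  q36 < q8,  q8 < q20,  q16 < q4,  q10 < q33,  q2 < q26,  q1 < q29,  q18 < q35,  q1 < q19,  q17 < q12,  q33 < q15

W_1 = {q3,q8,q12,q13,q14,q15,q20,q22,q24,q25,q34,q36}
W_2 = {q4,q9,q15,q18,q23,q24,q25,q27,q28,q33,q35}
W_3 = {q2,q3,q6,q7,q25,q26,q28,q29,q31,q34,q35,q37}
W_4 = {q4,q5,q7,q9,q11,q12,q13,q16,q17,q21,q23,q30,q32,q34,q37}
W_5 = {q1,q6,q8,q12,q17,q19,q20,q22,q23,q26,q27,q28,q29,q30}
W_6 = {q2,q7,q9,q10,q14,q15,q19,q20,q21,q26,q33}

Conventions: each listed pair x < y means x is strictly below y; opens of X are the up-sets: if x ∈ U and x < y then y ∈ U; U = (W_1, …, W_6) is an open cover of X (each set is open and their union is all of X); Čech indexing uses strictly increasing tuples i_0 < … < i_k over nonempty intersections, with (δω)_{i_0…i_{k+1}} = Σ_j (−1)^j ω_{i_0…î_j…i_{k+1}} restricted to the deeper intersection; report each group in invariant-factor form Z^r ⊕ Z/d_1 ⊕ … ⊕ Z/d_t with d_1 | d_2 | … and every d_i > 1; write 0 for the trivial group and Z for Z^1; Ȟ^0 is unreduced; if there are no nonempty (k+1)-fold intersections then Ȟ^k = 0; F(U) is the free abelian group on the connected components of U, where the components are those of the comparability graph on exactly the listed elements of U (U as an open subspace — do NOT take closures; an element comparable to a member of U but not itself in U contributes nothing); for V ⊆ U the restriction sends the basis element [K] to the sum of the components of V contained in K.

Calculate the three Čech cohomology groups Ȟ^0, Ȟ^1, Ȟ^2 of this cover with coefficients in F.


nerve of the cover:
  W12={q15,q24,q25} W13={q3,q25,q34} W14={q12,q13,q34} W15={q8,q12,q20,q22} W16={q14,q15,q20} W23={q25,q28,q35} W24={q4,q9,q23} W25={q23,q27,q28} W26={q9,q15,q33} W34={q7,q34,q37} W35={q6,q26,q28,q29} W36={q2,q7,q26} W45={q12,q17,q23,q30} W46={q7,q9,q21} W56={q19,q20,q26}
  W123={q25} W126={q15} W134={q34} W145={q12} W156={q20} W235={q28} W245={q23} W246={q9} W346={q7} W356={q26}
components per intersection:
  W1: {q3,q8,q12,q13,q14,q15,q20,q22,q24,q25,q34,q36}
  W2: {q4,q9,q15,q18,q23,q24,q25,q27,q28,q33,q35}
  W3: {q2,q3,q6,q7,q25,q26,q28,q29,q31,q34,q35,q37}
  W4: {q4,q5,q7,q9,q11,q12,q13,q16,q17,q21,q23,q30,q32,q34,q37}
  W5: {q1,q6,q8,q12,q17,q19,q20,q22,q23,q26,q27,q28,q29,q30}
  W6: {q2,q7,q9,q10,q14,q15,q19,q20,q21,q26,q33}
  W12: {q15,q24,q25}
  W13: {q3,q25,q34}
  W14: {q12,q13,q34}
  W15: {q8,q12,q20,q22}
  W16: {q14,q15,q20}
  W23: {q25,q28,q35}
  W24: {q4,q9,q23}
  W25: {q23,q27,q28}
  W26: {q9,q15,q33}
  W34: {q7,q34,q37}
  W35: {q6,q26,q28,q29}
  W36: {q2,q7,q26}
  W45: {q12,q17,q23,q30}
  W46: {q7,q9,q21}
  W56: {q19,q20,q26}
  W123: {q25}
  W126: {q15}
  W134: {q34}
  W145: {q12}
  W156: {q20}
  W235: {q28}
  W245: {q23}
  W246: {q9}
  W346: {q7}
  W356: {q26}
C dims 6,15,10; δ0: rk 5, SNF 1^5; δ1: rk 10, SNF 1^9·2
Ȟ^0 = (6 − 5) − 0 = 1, so Ȟ^0 ≅ Z
Ȟ^1 = (15 − 10) − 5 = 0, so Ȟ^1 ≅ 0
Ȟ^2 = (10 − 0) − 10 = 0 plus torsion [2], so Ȟ^2 ≅ Z/2

Ȟ^0 = Z,  Ȟ^1 = 0,  Ȟ^2 = Z/2


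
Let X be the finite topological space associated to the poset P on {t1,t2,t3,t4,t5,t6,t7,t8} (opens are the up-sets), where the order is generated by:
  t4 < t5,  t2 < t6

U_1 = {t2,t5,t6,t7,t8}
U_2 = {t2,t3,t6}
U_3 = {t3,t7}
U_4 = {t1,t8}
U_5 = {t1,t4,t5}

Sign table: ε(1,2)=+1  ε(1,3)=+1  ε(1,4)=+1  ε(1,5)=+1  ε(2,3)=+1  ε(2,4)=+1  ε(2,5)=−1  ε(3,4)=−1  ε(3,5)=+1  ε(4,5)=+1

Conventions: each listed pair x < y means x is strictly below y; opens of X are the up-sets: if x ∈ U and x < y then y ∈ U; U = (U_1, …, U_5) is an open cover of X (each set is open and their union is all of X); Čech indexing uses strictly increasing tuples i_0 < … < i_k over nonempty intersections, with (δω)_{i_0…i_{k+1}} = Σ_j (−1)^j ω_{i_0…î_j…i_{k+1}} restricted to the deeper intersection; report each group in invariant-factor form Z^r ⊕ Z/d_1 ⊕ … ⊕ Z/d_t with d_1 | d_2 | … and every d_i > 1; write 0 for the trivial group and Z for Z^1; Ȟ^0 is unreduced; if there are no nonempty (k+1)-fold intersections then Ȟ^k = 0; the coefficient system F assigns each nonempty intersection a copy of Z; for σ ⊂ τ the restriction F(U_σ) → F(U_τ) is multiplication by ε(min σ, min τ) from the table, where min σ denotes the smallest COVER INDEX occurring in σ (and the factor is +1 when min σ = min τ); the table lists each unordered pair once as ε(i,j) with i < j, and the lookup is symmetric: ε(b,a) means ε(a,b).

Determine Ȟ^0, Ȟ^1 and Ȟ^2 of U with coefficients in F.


nonempty intersections:
  U12={t2,t6} U13={t7} U14={t8} U15={t5} U23={t3} U45={t1}
C dims 5,6; δ0: rk 4, SNF 1^4
Ȟ^0: (5−4)−0=1 ⇒ Z
Ȟ^1: (6−0)−4=2 ⇒ Z^2
Ȟ^2: (0−0)−0=0 ⇒ 0

Ȟ^0(U;F) ≅ Z, Ȟ^1(U;F) ≅ Z^2, Ȟ^2(U;F) ≅ 0


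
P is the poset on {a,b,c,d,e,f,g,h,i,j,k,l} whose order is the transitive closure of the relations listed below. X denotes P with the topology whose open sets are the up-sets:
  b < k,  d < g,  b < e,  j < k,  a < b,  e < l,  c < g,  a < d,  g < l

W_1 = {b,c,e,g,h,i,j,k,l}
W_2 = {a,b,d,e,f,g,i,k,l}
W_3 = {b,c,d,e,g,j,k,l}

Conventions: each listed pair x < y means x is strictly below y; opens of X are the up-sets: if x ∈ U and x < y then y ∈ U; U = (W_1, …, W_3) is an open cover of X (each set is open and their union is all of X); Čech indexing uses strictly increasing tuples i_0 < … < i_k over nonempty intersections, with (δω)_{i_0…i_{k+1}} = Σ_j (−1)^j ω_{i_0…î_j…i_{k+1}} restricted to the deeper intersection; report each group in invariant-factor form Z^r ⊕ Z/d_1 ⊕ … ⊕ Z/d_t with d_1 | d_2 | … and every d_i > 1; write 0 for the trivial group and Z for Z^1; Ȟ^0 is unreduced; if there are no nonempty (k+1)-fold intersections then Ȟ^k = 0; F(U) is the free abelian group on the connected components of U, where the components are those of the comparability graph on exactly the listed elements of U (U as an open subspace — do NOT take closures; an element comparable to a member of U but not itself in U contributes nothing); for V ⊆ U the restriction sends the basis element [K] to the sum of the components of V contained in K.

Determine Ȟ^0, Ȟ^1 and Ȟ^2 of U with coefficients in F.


Ȟ^0(U;F) ≅ Z^4, Ȟ^1(U;F) ≅ 0, Ȟ^2(U;F) ≅ 0

cover nerve:
  W12={b,e,g,i,k,l} W13={b,c,e,g,j,k,l} W23={b,d,e,g,k,l}
  W123={b,e,g,k,l}
components per intersection:
  W1: {b,c,e,g,j,k,l} {h} {i}
  W2: {a,b,d,e,g,k,l} {f} {i}
  W3: {b,c,d,e,g,j,k,l}
  W12: {b,e,g,k,l} {i}
  W13: {b,c,e,g,j,k,l}
  W23: {b,d,e,g,k,l}
  W123: {b,e,g,k,l}
C dims 7,4,1; δ0: rk 3, SNF 1^3; δ1: rk 1, SNF 1^1
Ȟ^0: (7−3)−0=4 ⇒ Z^4
Ȟ^1: (4−1)−3=0 ⇒ 0
Ȟ^2: (1−0)−1=0 ⇒ 0


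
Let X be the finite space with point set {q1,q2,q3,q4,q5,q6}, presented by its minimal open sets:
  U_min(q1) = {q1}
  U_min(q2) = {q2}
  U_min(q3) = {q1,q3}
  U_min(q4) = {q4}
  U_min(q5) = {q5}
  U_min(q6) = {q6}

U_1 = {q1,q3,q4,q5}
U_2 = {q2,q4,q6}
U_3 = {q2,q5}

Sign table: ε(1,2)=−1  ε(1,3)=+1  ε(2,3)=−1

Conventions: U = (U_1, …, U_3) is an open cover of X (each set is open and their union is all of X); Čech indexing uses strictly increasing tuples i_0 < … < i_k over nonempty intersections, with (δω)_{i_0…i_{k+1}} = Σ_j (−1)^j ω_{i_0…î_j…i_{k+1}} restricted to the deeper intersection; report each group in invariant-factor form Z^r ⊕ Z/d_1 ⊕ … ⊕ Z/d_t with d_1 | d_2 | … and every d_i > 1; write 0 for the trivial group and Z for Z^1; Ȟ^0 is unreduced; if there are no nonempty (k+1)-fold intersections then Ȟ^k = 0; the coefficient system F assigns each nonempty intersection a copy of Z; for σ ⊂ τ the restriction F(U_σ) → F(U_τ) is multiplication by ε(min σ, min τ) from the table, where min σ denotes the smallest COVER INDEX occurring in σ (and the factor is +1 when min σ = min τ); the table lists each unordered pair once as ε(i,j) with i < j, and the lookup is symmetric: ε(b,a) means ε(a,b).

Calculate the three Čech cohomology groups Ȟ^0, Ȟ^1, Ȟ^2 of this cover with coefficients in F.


Ȟ^0 ≅ Z, Ȟ^1 ≅ Z, Ȟ^2 ≅ 0

nonempty overlaps:
  U12={q4} U13={q5} U23={q2}
C dims 3,3; δ0: rk 2, SNF 1^2
degree 0: 3−2−0 = 1 → Ȟ^0 ≅ Z
degree 1: 3−0−2 = 1 → Ȟ^1 ≅ Z
degree 2: 0−0−0 = 0 → Ȟ^2 ≅ 0


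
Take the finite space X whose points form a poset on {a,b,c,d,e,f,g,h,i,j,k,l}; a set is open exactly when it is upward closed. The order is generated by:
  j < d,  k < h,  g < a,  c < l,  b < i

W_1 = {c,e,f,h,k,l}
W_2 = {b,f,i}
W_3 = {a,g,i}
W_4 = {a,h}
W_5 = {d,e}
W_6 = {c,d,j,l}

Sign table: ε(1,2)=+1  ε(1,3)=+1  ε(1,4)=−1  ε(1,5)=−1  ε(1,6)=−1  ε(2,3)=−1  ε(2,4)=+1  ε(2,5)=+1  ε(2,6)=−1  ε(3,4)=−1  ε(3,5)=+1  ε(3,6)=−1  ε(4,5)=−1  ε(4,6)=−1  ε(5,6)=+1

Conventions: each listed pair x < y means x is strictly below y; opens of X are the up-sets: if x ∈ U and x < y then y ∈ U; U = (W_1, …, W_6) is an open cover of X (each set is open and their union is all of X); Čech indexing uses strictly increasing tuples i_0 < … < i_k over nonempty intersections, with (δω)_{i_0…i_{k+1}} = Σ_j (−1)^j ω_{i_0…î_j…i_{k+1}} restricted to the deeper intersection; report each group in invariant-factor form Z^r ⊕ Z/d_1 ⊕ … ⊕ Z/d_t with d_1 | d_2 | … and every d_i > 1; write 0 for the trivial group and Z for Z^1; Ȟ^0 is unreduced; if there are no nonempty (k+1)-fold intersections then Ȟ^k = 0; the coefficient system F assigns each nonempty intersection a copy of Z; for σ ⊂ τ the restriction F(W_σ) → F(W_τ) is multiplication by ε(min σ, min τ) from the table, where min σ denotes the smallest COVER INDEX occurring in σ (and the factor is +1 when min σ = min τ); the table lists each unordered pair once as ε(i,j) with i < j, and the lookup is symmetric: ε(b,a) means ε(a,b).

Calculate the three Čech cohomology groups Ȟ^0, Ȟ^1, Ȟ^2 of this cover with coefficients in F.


Ȟ^0(U;F) ≅ 0, Ȟ^1(U;F) ≅ Z ⊕ Z/2 and Ȟ^2(U;F) ≅ 0

nerve of the cover:
  W12={f} W14={h} W15={e} W16={c,l} W23={i} W34={a} W56={d}
C dims 6,7; δ0: rk 6, SNF 1^5·2
Ȟ^0 = (6 − 6) − 0 = 0, so Ȟ^0 ≅ 0
Ȟ^1 = (7 − 0) − 6 = 1 plus torsion [2], so Ȟ^1 ≅ Z ⊕ Z/2
Ȟ^2 = (0 − 0) − 0 = 0, so Ȟ^2 ≅ 0


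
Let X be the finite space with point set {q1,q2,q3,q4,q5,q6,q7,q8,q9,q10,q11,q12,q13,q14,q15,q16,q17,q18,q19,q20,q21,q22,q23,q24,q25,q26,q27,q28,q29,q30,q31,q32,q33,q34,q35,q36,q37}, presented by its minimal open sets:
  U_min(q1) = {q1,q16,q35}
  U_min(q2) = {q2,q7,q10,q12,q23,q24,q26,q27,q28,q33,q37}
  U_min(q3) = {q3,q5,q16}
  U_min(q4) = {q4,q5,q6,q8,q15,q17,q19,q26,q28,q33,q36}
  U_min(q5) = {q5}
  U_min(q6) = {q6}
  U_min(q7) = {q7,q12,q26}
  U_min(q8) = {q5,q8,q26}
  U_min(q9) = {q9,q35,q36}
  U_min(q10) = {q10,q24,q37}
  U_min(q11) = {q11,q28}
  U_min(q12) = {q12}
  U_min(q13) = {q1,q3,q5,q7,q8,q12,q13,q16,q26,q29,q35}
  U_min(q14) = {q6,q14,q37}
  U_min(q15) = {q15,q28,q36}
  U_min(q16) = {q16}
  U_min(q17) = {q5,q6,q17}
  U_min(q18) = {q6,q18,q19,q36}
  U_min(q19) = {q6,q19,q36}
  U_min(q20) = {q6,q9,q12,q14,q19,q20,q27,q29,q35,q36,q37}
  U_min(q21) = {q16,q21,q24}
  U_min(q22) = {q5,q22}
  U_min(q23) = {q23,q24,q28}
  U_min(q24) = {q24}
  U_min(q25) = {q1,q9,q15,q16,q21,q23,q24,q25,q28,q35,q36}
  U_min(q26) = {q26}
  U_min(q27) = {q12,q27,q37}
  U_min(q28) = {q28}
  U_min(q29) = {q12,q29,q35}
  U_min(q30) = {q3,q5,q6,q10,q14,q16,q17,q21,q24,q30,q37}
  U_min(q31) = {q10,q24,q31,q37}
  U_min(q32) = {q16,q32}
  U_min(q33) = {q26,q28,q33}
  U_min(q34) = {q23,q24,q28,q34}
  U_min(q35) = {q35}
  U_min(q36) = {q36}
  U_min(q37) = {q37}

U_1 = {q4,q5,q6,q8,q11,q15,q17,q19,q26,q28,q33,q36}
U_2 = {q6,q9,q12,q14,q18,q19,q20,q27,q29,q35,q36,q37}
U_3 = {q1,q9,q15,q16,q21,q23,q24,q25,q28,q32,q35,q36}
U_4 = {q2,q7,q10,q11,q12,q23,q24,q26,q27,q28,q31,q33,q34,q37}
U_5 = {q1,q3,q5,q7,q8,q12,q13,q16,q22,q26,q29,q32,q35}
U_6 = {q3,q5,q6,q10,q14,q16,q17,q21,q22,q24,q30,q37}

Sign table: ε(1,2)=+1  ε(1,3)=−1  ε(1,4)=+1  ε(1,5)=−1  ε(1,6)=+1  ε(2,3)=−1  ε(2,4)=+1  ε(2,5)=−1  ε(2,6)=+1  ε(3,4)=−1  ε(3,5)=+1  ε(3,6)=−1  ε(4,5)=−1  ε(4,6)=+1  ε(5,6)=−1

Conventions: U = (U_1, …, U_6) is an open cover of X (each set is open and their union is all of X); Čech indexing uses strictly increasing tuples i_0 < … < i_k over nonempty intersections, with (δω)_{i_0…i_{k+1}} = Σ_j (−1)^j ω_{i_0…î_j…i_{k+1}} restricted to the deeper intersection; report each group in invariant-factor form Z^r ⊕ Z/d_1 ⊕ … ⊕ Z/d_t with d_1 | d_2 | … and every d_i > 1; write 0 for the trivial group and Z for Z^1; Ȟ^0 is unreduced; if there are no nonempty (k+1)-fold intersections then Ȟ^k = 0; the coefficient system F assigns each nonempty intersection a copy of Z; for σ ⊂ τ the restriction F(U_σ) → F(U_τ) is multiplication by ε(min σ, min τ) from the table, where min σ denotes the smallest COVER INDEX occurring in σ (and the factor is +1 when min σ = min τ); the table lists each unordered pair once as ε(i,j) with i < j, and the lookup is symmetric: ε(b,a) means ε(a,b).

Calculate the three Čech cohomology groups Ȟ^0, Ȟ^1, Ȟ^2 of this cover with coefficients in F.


Ȟ^0 = Z, Ȟ^1 = 0, Ȟ^2 = Z/2

nerve simplices:
  U12={q6,q19,q36} U13={q15,q28,q36} U14={q11,q26,q28,q33} U15={q5,q8,q26} U16={q5,q6,q17} U23={q9,q35,q36} U24={q12,q27,q37} U25={q12,q29,q35} U26={q6,q14,q37} U34={q23,q24,q28} U35={q1,q16,q32,q35} U36={q16,q21,q24} U45={q7,q12,q26} U46={q10,q24,q37} U56={q3,q5,q16,q22}
  U123={q36} U126={q6} U134={q28} U145={q26} U156={q5} U235={q35} U245={q12} U246={q37} U346={q24} U356={q16}
C dims 6,15,10; δ0: rk 5, SNF 1^5; δ1: rk 10, SNF 1^9·2
degree 0: 6−5−0 = 1 → Ȟ^0 ≅ Z
degree 1: 15−10−5 = 0 → Ȟ^1 ≅ 0
degree 2: 10−0−10 = 0 plus torsion [2] → Ȟ^2 ≅ Z/2


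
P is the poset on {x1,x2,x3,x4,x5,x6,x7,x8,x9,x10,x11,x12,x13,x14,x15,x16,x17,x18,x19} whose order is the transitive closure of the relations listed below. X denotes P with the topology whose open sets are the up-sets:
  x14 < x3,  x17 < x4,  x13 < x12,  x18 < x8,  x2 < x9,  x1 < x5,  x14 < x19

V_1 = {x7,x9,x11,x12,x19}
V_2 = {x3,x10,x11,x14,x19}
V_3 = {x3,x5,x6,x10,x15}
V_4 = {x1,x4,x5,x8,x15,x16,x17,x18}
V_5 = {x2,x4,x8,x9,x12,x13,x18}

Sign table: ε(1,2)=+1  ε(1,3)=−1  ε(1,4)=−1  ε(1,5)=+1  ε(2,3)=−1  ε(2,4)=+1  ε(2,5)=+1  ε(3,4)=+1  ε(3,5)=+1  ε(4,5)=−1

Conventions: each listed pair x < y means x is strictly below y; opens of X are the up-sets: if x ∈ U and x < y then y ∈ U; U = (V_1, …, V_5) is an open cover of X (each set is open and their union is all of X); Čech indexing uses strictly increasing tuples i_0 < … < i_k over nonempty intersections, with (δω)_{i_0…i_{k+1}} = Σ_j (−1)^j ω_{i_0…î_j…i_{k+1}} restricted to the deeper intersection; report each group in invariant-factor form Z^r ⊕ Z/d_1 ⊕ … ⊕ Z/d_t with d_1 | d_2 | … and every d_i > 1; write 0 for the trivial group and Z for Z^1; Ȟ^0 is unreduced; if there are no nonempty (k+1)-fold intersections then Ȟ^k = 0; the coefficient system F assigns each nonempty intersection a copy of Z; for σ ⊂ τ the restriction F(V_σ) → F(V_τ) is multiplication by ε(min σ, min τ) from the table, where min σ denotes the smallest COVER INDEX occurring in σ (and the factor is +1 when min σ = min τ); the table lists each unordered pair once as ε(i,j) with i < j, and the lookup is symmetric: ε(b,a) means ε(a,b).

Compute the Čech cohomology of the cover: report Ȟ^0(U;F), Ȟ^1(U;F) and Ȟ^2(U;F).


Ȟ^0 ≅ Z, Ȟ^1 ≅ Z, Ȟ^2 ≅ 0

nerve simplices:
  V12={x11,x19} V15={x9,x12} V23={x3,x10} V34={x5,x15} V45={x4,x8,x18}
C dims 5,5; δ0: rk 4, SNF 1^4
degree 0: 5−4−0 = 1 → Ȟ^0 ≅ Z
degree 1: 5−0−4 = 1 → Ȟ^1 ≅ Z
degree 2: 0−0−0 = 0 → Ȟ^2 ≅ 0


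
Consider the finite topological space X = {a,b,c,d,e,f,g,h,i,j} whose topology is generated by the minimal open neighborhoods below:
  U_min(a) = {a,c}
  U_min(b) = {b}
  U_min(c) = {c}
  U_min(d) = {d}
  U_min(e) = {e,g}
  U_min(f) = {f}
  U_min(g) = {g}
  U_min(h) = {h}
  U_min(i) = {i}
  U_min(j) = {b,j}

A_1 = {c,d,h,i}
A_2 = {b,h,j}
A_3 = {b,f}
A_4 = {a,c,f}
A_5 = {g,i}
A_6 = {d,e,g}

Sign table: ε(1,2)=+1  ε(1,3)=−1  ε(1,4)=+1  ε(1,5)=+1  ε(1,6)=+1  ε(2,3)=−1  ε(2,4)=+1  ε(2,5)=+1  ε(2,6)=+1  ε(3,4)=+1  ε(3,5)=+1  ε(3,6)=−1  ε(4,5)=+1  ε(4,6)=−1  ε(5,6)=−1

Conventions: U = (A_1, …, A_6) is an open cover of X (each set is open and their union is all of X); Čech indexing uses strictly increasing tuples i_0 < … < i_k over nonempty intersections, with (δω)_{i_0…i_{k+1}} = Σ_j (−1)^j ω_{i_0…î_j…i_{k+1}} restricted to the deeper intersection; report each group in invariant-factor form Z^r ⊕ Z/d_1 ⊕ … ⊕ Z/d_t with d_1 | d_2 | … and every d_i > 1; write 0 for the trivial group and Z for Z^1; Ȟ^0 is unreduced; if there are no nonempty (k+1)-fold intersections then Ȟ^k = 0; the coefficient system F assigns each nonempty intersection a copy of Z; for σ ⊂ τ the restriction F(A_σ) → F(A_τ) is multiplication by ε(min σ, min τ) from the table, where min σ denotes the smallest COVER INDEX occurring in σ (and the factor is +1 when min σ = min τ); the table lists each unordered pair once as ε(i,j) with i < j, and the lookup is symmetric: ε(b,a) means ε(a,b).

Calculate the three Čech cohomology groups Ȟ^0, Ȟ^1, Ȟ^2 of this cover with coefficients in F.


Ȟ^0(U;F) ≅ 0; Ȟ^1(U;F) ≅ Z ⊕ Z/2; Ȟ^2(U;F) ≅ 0

nonempty overlaps:
  A12={h} A14={c} A15={i} A16={d} A23={b} A34={f} A56={g}
C dims 6,7; δ0: rk 6, SNF 1^5·2
degree 0: 6−6−0 = 0 → Ȟ^0 ≅ 0
degree 1: 7−0−6 = 1 plus torsion [2] → Ȟ^1 ≅ Z ⊕ Z/2
degree 2: 0−0−0 = 0 → Ȟ^2 ≅ 0


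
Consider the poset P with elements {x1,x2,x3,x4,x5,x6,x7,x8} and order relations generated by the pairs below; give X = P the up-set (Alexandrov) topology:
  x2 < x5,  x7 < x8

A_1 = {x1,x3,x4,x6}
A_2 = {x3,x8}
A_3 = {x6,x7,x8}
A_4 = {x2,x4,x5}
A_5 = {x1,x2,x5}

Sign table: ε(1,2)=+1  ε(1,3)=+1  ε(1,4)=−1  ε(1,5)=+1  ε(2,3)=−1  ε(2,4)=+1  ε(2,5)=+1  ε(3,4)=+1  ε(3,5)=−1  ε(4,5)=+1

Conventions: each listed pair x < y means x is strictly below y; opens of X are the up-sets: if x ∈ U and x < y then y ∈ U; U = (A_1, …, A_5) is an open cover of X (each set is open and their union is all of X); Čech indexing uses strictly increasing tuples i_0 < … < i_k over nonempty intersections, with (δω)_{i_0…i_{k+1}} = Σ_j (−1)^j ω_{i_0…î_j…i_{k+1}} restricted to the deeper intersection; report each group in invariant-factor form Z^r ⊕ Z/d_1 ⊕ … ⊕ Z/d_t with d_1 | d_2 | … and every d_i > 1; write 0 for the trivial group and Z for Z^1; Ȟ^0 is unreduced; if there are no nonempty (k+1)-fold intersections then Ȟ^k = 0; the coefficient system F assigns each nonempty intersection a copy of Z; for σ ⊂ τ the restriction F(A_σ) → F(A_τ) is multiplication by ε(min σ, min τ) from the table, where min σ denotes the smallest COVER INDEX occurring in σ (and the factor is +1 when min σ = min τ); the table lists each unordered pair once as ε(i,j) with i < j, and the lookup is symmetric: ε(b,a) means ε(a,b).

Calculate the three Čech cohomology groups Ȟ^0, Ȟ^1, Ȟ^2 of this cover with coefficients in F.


nonempty overlaps:
  A12={x3} A13={x6} A14={x4} A15={x1} A23={x8} A45={x2,x5}
C dims 5,6; δ0: rk 5, SNF 1^4·2
degree 0: 5−5−0 = 0 → Ȟ^0 ≅ 0
degree 1: 6−0−5 = 1 plus torsion [2] → Ȟ^1 ≅ Z ⊕ Z/2
degree 2: 0−0−0 = 0 → Ȟ^2 ≅ 0

Ȟ^0 ≅ 0; Ȟ^1 ≅ Z ⊕ Z/2; Ȟ^2 ≅ 0


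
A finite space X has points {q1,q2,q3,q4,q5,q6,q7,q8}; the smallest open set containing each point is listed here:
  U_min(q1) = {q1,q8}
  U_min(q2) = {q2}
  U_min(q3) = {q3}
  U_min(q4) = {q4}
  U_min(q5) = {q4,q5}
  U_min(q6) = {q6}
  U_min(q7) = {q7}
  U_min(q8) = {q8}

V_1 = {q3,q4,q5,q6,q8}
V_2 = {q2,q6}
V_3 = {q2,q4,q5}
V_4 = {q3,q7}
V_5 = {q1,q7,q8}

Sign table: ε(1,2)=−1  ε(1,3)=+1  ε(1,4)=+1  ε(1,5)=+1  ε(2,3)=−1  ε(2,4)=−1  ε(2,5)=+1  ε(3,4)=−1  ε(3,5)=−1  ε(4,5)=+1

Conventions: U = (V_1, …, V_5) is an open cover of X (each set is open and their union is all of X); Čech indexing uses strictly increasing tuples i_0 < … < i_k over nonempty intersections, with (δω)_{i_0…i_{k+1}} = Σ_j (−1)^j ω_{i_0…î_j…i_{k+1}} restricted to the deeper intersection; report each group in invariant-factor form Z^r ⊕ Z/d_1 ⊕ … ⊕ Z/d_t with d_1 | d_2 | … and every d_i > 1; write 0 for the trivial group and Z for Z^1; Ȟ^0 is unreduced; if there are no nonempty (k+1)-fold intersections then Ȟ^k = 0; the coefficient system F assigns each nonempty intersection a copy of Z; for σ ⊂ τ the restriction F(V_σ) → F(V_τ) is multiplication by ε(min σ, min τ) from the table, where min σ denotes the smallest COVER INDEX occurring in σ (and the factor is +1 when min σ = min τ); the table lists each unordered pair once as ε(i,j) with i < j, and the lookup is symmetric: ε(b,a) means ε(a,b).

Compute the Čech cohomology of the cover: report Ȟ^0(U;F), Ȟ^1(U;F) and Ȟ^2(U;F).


Ȟ^0 ≅ Z, Ȟ^1 ≅ Z^2, Ȟ^2 ≅ 0

nonempty intersections:
  V12={q6} V13={q4,q5} V14={q3} V15={q8} V23={q2} V45={q7}
C dims 5,6; δ0: rk 4, SNF 1^4
Ȟ^0: (5−4)−0=1 ⇒ Z
Ȟ^1: (6−0)−4=2 ⇒ Z^2
Ȟ^2: (0−0)−0=0 ⇒ 0


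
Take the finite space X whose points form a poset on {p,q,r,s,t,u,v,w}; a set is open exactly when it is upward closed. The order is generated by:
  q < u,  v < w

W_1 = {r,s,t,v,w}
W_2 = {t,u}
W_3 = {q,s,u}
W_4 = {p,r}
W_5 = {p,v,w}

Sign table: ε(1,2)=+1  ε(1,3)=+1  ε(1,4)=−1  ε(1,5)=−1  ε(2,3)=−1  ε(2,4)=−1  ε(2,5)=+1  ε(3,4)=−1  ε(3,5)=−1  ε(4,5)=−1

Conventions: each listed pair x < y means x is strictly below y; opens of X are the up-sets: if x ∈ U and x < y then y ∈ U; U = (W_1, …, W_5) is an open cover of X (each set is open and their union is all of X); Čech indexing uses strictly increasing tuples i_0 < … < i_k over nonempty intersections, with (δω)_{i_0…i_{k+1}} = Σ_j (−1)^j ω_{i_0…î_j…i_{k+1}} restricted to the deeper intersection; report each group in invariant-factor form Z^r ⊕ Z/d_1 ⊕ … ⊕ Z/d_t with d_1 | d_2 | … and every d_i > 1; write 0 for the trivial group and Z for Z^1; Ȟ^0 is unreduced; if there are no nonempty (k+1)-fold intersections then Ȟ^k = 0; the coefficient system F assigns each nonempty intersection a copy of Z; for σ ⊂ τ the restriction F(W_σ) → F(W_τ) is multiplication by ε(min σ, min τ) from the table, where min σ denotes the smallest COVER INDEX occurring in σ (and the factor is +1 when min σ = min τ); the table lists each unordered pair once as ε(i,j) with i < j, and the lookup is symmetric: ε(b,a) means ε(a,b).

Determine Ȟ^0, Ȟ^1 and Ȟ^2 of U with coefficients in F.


Ȟ^0(U;F) ≅ 0,  Ȟ^1(U;F) ≅ Z ⊕ Z/2,  Ȟ^2(U;F) ≅ 0

nerve of the cover:
  W12={t} W13={s} W14={r} W15={v,w} W23={u} W45={p}
C dims 5,6; δ0: rk 5, SNF 1^4·2
Ȟ^0 = (5 − 5) − 0 = 0, so Ȟ^0 ≅ 0
Ȟ^1 = (6 − 0) − 5 = 1 plus torsion [2], so Ȟ^1 ≅ Z ⊕ Z/2
Ȟ^2 = (0 − 0) − 0 = 0, so Ȟ^2 ≅ 0


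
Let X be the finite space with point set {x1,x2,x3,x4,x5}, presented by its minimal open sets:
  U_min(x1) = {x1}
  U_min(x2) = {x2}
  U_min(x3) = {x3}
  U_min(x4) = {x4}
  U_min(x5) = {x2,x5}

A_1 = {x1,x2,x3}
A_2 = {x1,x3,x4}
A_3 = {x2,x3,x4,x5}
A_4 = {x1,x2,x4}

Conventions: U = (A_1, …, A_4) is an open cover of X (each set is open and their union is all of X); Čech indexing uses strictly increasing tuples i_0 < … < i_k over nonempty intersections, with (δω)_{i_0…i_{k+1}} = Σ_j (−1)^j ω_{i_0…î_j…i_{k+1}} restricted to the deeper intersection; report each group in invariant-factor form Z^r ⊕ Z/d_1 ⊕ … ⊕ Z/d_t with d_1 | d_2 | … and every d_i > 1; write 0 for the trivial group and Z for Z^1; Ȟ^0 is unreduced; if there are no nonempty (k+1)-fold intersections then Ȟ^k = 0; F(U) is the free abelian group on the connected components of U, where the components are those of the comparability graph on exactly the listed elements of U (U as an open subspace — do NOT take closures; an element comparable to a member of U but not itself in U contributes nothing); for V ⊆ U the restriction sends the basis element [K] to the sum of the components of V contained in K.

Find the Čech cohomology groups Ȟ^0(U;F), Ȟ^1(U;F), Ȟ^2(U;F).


nonempty intersections:
  A12={x1,x3} A13={x2,x3} A14={x1,x2} A23={x3,x4} A24={x1,x4} A34={x2,x4}
  A123={x3} A124={x1} A134={x2} A234={x4}
components per intersection:
  A1: {x1} {x2} {x3}
  A2: {x1} {x3} {x4}
  A3: {x2,x5} {x3} {x4}
  A4: {x1} {x2} {x4}
  A12: {x1} {x3}
  A13: {x2} {x3}
  A14: {x1} {x2}
  A23: {x3} {x4}
  A24: {x1} {x4}
  A34: {x2} {x4}
  A123: {x3}
  A124: {x1}
  A134: {x2}
  A234: {x4}
C dims 12,12,4; δ0: rk 8, SNF 1^8; δ1: rk 4, SNF 1^4
Ȟ^0: (12−8)−0=4 ⇒ Z^4
Ȟ^1: (12−4)−8=0 ⇒ 0
Ȟ^2: (4−0)−4=0 ⇒ 0

Ȟ^0 ≅ Z^4, Ȟ^1 ≅ 0, Ȟ^2 ≅ 0


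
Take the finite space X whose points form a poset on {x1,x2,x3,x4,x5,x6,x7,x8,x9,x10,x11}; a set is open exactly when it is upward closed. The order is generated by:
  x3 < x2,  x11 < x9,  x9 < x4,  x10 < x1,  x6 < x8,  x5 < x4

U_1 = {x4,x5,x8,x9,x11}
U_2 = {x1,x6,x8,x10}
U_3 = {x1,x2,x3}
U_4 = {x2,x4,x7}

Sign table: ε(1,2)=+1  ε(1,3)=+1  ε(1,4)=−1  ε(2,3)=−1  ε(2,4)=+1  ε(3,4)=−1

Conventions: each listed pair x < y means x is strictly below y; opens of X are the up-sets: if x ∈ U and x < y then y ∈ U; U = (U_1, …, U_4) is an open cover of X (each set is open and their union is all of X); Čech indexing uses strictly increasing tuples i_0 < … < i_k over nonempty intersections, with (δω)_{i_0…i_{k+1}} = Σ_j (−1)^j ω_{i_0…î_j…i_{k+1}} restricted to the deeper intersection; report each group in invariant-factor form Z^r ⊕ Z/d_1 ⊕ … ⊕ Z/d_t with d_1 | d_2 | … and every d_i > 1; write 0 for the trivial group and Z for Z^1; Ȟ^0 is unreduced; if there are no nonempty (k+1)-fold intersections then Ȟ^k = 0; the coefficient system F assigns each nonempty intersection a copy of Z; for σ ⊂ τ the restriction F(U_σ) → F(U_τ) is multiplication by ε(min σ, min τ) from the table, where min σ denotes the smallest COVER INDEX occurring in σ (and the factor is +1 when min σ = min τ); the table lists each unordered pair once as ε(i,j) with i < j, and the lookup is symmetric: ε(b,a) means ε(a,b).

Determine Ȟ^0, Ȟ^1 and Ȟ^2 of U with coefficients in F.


nerve simplices:
  U12={x8} U14={x4} U23={x1} U34={x2}
C dims 4,4; δ0: rk 4, SNF 1^3·2
degree 0: 4−4−0 = 0 → Ȟ^0 ≅ 0
degree 1: 4−0−4 = 0 plus torsion [2] → Ȟ^1 ≅ Z/2
degree 2: 0−0−0 = 0 → Ȟ^2 ≅ 0

Ȟ^0 ≅ 0, Ȟ^1 ≅ Z/2 and Ȟ^2 ≅ 0


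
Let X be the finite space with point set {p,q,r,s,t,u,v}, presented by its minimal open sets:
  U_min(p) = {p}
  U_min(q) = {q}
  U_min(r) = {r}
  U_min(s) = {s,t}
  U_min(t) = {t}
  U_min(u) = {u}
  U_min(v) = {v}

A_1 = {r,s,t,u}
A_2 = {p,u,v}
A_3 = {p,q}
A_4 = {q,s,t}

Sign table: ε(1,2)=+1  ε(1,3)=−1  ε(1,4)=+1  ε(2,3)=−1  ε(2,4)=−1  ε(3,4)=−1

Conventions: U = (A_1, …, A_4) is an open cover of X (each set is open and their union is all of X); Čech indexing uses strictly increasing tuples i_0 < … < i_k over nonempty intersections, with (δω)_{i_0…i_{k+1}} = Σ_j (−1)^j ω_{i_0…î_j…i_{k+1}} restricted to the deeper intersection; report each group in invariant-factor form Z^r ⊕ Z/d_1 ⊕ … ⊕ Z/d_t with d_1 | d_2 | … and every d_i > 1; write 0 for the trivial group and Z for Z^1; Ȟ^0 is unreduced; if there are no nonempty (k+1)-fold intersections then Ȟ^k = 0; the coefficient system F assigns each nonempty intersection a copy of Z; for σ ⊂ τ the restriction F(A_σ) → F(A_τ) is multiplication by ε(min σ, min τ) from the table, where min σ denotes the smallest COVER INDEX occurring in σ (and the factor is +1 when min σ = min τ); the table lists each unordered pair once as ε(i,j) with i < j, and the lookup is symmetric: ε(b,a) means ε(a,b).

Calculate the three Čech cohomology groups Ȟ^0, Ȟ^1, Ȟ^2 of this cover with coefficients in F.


cover nerve:
  A12={u} A14={s,t} A23={p} A34={q}
C dims 4,4; δ0: rk 3, SNF 1^3
Ȟ^0: (4−3)−0=1 ⇒ Z
Ȟ^1: (4−0)−3=1 ⇒ Z
Ȟ^2: (0−0)−0=0 ⇒ 0

Ȟ^0(U;F) ≅ Z; Ȟ^1(U;F) ≅ Z; Ȟ^2(U;F) ≅ 0


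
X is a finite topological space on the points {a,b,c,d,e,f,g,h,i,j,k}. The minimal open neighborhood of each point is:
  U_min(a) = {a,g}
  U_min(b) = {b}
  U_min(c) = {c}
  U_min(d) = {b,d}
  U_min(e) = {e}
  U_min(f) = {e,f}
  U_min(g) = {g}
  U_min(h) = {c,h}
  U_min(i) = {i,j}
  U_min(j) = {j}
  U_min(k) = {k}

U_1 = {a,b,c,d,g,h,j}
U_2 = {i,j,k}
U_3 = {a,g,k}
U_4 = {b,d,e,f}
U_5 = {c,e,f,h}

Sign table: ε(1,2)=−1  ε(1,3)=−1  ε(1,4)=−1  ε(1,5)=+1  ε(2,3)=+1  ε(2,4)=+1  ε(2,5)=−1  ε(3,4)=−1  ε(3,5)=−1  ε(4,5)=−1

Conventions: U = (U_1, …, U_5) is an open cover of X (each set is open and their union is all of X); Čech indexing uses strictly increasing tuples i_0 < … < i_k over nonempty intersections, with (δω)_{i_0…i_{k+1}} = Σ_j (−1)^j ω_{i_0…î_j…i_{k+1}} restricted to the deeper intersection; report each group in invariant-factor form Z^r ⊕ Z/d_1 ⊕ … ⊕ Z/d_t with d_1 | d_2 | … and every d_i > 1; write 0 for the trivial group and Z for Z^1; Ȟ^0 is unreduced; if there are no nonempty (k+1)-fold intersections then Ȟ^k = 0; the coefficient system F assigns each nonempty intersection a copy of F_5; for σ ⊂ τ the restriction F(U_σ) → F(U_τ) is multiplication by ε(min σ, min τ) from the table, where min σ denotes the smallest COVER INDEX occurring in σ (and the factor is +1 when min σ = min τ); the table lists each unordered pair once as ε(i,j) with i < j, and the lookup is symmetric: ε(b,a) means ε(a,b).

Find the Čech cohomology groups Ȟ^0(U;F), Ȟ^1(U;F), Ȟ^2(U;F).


Ȟ^0(U;F) ≅ Z/5, Ȟ^1(U;F) ≅ Z/5 ⊕ Z/5, Ȟ^2(U;F) ≅ 0

nonempty overlaps:
  U12={j} U13={a,g} U14={b,d} U15={c,h} U23={k} U45={e,f}
C dims 5,6; δ0: rk_F5 4
degree 0: 5−4−0 = 1 → Ȟ^0 ≅ Z/5
degree 1: 6−0−4 = 2 → Ȟ^1 ≅ Z/5 ⊕ Z/5
degree 2: 0−0−0 = 0 → Ȟ^2 ≅ 0


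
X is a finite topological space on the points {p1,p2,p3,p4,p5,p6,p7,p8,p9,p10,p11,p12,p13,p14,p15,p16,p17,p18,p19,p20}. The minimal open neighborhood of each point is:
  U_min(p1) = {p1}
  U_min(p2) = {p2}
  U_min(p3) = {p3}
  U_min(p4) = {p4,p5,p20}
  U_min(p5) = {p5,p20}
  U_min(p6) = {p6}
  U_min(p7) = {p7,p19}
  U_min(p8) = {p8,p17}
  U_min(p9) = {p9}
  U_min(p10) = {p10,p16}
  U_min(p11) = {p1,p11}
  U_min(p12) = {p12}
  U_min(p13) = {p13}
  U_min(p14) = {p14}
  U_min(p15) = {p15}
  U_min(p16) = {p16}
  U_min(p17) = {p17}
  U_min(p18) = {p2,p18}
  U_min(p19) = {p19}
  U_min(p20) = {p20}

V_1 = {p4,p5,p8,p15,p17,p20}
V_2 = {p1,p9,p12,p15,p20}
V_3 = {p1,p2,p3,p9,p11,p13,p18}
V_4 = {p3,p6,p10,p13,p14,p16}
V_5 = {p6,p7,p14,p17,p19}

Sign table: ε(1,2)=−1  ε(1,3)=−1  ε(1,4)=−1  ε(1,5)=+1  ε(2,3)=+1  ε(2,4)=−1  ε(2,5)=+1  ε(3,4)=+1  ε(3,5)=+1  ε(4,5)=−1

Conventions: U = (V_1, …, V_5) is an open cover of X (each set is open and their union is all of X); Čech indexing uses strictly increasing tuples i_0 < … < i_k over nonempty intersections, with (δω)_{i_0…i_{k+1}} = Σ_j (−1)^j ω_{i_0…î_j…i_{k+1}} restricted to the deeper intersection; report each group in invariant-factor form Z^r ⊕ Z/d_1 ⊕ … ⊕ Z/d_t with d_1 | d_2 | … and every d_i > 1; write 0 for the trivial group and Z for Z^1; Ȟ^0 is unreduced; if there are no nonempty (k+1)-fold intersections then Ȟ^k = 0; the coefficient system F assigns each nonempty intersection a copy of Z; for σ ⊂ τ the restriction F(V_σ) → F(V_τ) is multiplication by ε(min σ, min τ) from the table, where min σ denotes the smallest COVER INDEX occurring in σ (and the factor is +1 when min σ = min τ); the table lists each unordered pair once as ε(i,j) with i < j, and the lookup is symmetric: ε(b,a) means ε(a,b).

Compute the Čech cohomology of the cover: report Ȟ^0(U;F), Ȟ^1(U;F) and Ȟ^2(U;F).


Ȟ^0 = Z; Ȟ^1 = Z; Ȟ^2 = 0

nonempty intersections:
  V12={p15,p20} V15={p17} V23={p1,p9} V34={p3,p13} V45={p6,p14}
C dims 5,5; δ0: rk 4, SNF 1^4
Ȟ^0: (5−4)−0=1 ⇒ Z
Ȟ^1: (5−0)−4=1 ⇒ Z
Ȟ^2: (0−0)−0=0 ⇒ 0


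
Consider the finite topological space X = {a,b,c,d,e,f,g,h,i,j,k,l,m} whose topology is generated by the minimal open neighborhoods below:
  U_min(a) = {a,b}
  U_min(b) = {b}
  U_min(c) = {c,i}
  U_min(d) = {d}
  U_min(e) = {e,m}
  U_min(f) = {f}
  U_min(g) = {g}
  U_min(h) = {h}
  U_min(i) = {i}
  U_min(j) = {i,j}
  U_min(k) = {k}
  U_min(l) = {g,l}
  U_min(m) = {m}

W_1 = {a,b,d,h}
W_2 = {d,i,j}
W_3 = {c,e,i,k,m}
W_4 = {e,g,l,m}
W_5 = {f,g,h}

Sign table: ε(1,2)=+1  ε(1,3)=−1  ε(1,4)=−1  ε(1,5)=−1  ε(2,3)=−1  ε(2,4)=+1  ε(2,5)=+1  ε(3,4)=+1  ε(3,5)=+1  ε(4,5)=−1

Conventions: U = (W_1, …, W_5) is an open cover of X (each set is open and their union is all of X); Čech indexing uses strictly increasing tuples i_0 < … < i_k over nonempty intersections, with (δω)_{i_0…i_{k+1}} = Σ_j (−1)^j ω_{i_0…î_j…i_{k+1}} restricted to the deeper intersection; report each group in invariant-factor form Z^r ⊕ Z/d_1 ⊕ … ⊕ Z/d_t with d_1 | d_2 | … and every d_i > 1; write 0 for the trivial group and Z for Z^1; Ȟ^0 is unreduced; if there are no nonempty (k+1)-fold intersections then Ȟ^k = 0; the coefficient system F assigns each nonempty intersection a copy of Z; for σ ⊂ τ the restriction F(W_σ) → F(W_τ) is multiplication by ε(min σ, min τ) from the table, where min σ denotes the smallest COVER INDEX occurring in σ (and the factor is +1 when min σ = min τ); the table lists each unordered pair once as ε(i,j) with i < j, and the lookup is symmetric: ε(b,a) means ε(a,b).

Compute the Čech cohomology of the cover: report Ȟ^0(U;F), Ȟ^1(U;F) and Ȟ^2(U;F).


Ȟ^0 = 0, Ȟ^1 = Z/2, Ȟ^2 = 0

cover nerve:
  W12={d} W15={h} W23={i} W34={e,m} W45={g}
C dims 5,5; δ0: rk 5, SNF 1^4·2
Ȟ^0: (5−5)−0=0 ⇒ 0
Ȟ^1: (5−0)−5=0 plus torsion [2] ⇒ Z/2
Ȟ^2: (0−0)−0=0 ⇒ 0
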